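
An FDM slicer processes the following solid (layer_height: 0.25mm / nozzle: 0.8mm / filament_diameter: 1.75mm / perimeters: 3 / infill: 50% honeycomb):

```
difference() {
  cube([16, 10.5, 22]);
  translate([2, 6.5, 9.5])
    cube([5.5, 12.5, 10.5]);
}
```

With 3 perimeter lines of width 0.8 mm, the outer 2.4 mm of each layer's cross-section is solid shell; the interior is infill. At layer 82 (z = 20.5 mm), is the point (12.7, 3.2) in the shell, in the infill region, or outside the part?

infill

At z = 20.5 mm: the cube (footprint 16×10.5) is included at this height; the cube at (2, 6.5) is absent (z outside [9.5, 20]); Subtracting the remaining from the first: none of the subtracted shapes is present at this height, so the 16×10.5 cube is unchanged — 1 connected region. Overall, the cross-section is a single solid region. The nearest boundary edge runs (0.00, 0.00)→(16.00, 0.00); distance from the point to it = 3.20 mm. The point is inside the cross-section and 3.20 mm from the nearest boundary — more than the 2.4 mm shell width (3 × 0.8), so it's in the infill interior.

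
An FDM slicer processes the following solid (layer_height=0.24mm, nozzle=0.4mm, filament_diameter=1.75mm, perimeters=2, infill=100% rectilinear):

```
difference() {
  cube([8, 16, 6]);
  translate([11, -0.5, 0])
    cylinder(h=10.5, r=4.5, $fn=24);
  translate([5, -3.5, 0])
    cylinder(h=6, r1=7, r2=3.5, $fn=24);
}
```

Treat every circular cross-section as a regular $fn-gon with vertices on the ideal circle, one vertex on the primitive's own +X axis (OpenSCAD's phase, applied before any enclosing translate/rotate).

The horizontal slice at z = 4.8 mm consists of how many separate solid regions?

1

At z = 4.8 mm: the cube (footprint 8×16) is included at this height; the r=4.5 cylinder at (11, -0.5) gives a regular 24-gon of circumradius 4.5 (constant along its height); the cone at (5, -3.5) (r1=7→r2=3.5) has section circumradius 4.200 here — a regular 24-gon; Subtracting the remaining from the first: starting from the 8×16 cube, the r=4.5 cylinder at (11, -0.5) partially overlaps it — only the 2.66 mm² overlap (of its 62.89 mm²) is removed, clipping the outline; the cone at (5, -3.5) partially overlaps it — only the 1.96 mm² overlap (of its 54.79 mm²) is removed, clipping the outline — 1 connected region. The result has 1 disconnected region.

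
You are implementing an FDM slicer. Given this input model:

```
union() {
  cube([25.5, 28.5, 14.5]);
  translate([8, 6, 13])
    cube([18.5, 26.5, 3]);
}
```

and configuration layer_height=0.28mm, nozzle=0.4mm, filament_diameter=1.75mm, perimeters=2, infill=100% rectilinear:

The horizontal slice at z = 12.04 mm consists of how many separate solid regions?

At z = 12.04 mm: the 25.5×28.5 cube contributes its full rectangle; the cube at (8, 6) is not intersected at this z (z outside [13, 16]); Combining (union): only the 25.5×28.5 cube is present, so the union is just that shape — 1 connected region. The result has 1 disconnected region.

1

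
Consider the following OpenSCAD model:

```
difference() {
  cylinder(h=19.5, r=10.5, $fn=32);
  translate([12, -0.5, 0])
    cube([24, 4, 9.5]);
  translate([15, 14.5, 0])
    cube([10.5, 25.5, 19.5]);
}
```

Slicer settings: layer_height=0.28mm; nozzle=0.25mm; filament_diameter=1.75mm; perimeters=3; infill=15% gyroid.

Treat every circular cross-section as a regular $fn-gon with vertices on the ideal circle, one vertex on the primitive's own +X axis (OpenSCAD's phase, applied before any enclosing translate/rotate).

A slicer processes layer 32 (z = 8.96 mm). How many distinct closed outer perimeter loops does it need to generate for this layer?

1

At z = 8.96 mm: the r=10.5 cylinder contributes a regular 32-gon of circumradius 10.5; the 24×4 cube at (12, -0.5) contributes its full rectangle; the cube at (15, 14.5) is present — its section is the full 10.5×25.5 rectangle; Taking the first minus the rest: starting from the r=10.5 cylinder, the 24×4 cube at (12, -0.5) misses the remaining region (no effect); the 10.5×25.5 cube at (15, 14.5) misses the remaining region (no effect) — 1 connected region. The result has 1 disconnected region.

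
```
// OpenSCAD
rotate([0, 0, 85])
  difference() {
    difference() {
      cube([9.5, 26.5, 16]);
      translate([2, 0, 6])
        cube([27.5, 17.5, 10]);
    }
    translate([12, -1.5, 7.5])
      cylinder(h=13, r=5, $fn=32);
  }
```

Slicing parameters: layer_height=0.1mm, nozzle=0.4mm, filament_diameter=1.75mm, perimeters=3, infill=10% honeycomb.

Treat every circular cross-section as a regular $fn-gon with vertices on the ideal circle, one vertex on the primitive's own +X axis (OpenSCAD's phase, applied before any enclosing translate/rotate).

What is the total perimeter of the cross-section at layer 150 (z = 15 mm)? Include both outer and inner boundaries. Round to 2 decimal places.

At z = 15 mm: the 9.5×26.5 cube contributes its full rectangle (perimeter 72.00 mm); the cube at (2, 0) is present — its section is the full 27.5×17.5 rectangle (perimeter 90.00 mm); Subtracting the remaining from the first: starting from the 9.5×26.5 cube, the 27.5×17.5 cube at (2, 0) partially overlaps it — only the 131.25 mm² overlap (of its 481.25 mm²) is removed, clipping the outline — boundary = 72.00 mm; the r=5 cylinder at (12, -1.5) contributes a regular 32-gon of circumradius 5 (perimeter = 2·32·5.000·sin(180°/32) = 31.37 mm); After the difference (first − rest): starting from that combined region, the r=5 cylinder at (12, -1.5) misses the remaining region (no effect) — boundary = 72.00 mm; (whole slice rotated 85° about Z — lengths, areas and connectivity unchanged). Overall, the cross-section is a single solid region. Total boundary length (outer) = 72.00 mm.

72.00 mm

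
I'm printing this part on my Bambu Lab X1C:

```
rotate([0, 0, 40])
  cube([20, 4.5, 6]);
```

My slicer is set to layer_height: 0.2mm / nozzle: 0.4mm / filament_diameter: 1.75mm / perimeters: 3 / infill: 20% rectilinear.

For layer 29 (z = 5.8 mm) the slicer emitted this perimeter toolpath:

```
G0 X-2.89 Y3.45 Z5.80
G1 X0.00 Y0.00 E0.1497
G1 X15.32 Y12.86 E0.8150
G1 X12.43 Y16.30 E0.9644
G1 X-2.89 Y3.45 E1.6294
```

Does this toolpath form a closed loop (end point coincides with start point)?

Start point (G0): (-2.89, 3.45). End point (last G1): the path returns to the start — closed.

yes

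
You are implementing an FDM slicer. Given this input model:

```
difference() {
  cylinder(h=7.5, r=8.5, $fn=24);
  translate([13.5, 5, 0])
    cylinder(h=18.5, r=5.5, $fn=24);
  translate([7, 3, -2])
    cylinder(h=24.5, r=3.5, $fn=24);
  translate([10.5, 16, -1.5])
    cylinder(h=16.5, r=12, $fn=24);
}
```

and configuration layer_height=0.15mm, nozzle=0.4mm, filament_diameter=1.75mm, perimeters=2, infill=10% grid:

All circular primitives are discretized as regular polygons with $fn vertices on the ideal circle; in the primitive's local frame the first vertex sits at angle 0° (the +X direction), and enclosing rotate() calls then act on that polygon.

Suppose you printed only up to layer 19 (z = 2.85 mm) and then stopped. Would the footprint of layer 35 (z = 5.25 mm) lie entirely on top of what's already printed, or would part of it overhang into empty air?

Compare the two slices. At z = 2.85: the r=8.5 cylinder contributes a regular 24-gon of circumradius 8.5 (area = (24/2)·8.500²·sin(360°/24) = 224.40 mm²); the cylinder at (13.5, 5): section is a regular 24-gon, circumradius r=5.5 (area = (24/2)·5.500²·sin(360°/24) = 93.95 mm²); the r=3.5 cylinder at (7, 3) gives a regular 24-gon of circumradius 3.5 (constant along its height) (area = (24/2)·3.500²·sin(360°/24) = 38.05 mm²); the r=12 cylinder at (10.5, 16) contributes a regular 24-gon of circumradius 12 (area = (24/2)·12.000²·sin(360°/24) = 447.24 mm²); After the difference (first − rest): starting from the r=8.5 cylinder (224.40 mm²), the r=5.5 cylinder at (13.5, 5) misses the remaining region (no effect); the r=3.5 cylinder at (7, 3) partially overlaps it — only the 23.15 mm² overlap (of its 38.05 mm²) is removed, clipping the outline; the r=12 cylinder at (10.5, 16) partially overlaps it — only the 4.19 mm² overlap (of its 447.24 mm²) is removed, clipping the outline — area = 197.06 mm². At z = 5.25: the r=8.5 cylinder contributes a regular 24-gon of circumradius 8.5 (area = (24/2)·8.500²·sin(360°/24) = 224.40 mm²); the r=5.5 cylinder at (13.5, 5) gives a regular 24-gon of circumradius 5.5 (constant along its height) (area = (24/2)·5.500²·sin(360°/24) = 93.95 mm²); the cylinder at (7, 3): section is a regular 24-gon, circumradius r=3.5 (area = (24/2)·3.500²·sin(360°/24) = 38.05 mm²); the r=12 cylinder at (10.5, 16) contributes a regular 24-gon of circumradius 12 (area = (24/2)·12.000²·sin(360°/24) = 447.24 mm²); Subtracting the remaining from the first: starting from the r=8.5 cylinder (224.40 mm²), the r=5.5 cylinder at (13.5, 5) misses the remaining region (no effect); the r=3.5 cylinder at (7, 3) partially overlaps it — only the 23.15 mm² overlap (of its 38.05 mm²) is removed, clipping the outline; the r=12 cylinder at (10.5, 16) partially overlaps it — only the 4.19 mm² overlap (of its 447.24 mm²) is removed, clipping the outline — area = 197.06 mm². Checking containment: the cross-section at z = 5.25 is a subset of the cross-section at z = 2.85.

entirely on top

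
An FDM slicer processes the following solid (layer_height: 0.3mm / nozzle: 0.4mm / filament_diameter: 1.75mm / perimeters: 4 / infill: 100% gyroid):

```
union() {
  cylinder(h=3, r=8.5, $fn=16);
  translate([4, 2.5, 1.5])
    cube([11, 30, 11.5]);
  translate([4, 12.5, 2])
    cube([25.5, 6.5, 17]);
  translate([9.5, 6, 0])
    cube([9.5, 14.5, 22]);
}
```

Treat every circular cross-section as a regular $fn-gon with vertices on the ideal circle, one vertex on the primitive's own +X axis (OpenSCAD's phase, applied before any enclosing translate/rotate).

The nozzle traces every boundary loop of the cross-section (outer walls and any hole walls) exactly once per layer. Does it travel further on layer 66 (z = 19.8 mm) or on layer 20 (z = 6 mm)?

layer 20 (z = 6 mm)

Layer 66 (z = 19.8): the cylinder is absent (z outside [0, 3]); the cube at (4, 2.5) is not intersected at this z (z outside [1.5, 13]); the cube at (4, 12.5) is not intersected at this z (z outside [2, 19]); the cube at (9.5, 6) (footprint 9.5×14.5) is included at this height (perimeter 48.00 mm); Taking the union: only the 9.5×14.5 cube at (9.5, 6) is present, so the union is just that shape — boundary = 48.00 mm. So its perimeter = 48.00 mm. Layer 20 (z = 6): the cylinder does not reach this height (z outside [0, 3]); the cube at (4, 2.5) (footprint 11×30) is included at this height (perimeter 82.00 mm); the 25.5×6.5 cube at (4, 12.5) contributes its full rectangle (perimeter 64.00 mm); the 9.5×14.5 cube at (9.5, 6) contributes its full rectangle (perimeter 48.00 mm); Taking the union: the regions partially overlap (shared area 177.25 mm²), so the edge portions inside another operand are dropped and the merged outline is re-measured after clipping — boundary = 111.00 mm. So its perimeter = 111.00 mm. Layer 20 is larger (111.00 vs 48.00 mm).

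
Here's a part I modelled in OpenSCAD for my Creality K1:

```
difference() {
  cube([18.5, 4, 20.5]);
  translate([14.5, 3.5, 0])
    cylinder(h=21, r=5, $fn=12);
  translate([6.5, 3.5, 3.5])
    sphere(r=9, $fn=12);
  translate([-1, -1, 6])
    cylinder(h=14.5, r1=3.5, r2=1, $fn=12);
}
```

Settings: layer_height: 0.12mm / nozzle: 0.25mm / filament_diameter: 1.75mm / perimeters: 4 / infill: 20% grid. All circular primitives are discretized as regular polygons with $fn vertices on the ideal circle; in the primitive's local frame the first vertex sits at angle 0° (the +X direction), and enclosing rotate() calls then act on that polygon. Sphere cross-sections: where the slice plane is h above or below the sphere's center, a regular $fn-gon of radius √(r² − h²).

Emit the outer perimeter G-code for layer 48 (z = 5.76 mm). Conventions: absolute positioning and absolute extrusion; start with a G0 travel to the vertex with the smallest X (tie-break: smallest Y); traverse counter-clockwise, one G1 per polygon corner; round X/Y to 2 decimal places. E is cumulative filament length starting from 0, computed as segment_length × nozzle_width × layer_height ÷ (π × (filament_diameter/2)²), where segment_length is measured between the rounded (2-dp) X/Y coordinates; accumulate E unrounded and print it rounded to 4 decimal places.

G0 X17.83 Y0.00 Z5.76
G1 X18.50 Y0.00 E0.0084
G1 X18.50 Y0.67 E0.0167
G1 X17.83 Y0.00 E0.0285

At z = 5.76 mm: the 18.5×4 cube contributes its full rectangle; the cylinder at (14.5, 3.5): section is a regular 12-gon, circumradius r=5; the r=9 sphere at (6.5, 3.5) slices to a regular 12-gon of circumradius 8.712 (√(r²−h²) with h=2.26 from center); the cone at (-1, -1) is absent (z outside [6, 20.5]); Taking the first minus the rest: starting from the 18.5×4 cube, the r=5 cylinder at (14.5, 3.5) partially overlaps it — only the 33.73 mm² overlap (of its 75.00 mm²) is removed, clipping the outline; the r=9 sphere at (6.5, 3.5) partially overlaps it — only the 40.04 mm² overlap (of its 227.68 mm²) is removed, clipping the outline — 1 connected region. The outline is a single polygon with 3 vertices. Extrusion per mm of travel: 0.25 × 0.12 / (π × 0.875²) = 0.012473. Accumulating E over each segment gives final E = 0.0285.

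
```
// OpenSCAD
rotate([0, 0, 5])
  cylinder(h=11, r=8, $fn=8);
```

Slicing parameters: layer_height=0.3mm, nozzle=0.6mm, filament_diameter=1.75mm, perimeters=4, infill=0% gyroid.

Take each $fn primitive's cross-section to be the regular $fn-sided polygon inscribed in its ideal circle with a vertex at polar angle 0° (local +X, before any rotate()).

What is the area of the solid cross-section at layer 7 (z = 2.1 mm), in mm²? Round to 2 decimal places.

At z = 2.1 mm: the r=8 cylinder gives a regular 8-gon of circumradius 8 (constant along its height) (area = (8/2)·8.000²·sin(360°/8) = 181.02 mm²); (rotated 5° about Z; rotation is an isometry so areas/perimeters/island counts are preserved). Overall, the cross-section is a single solid region. Net area = 181.02 mm².

181.02 mm²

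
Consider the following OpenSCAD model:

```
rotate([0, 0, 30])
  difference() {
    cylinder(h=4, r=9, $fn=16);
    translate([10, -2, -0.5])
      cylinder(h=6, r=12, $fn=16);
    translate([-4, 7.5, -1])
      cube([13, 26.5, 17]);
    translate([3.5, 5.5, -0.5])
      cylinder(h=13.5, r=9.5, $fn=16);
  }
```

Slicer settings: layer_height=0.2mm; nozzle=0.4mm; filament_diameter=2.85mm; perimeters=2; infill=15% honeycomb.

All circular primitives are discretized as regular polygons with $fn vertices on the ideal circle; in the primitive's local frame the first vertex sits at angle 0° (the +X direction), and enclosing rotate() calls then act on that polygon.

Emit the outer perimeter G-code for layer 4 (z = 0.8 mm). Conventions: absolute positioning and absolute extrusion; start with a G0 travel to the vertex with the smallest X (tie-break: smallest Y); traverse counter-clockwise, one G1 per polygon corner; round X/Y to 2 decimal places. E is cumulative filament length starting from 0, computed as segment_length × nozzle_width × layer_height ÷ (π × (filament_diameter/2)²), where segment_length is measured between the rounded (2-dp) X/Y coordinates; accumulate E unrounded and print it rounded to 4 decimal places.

G0 X-8.92 Y-1.17 Z0.80
G1 X-7.79 Y-4.50 E0.0441
G1 X-5.48 Y-7.14 E0.0881
G1 X-2.33 Y-8.69 E0.1321
G1 X1.17 Y-8.92 E0.1761
G1 X4.50 Y-7.79 E0.2202
G1 X4.85 Y-7.48 E0.2261
G1 X2.36 Y-6.25 E0.2609
G1 X-0.71 Y-2.76 E0.3192
G1 X-2.18 Y-2.66 E0.3377
G1 X-5.50 Y-1.02 E0.3841
G1 X-7.95 Y1.76 E0.4306
G1 X-8.36 Y3.00 E0.4469
G1 X-8.69 Y2.33 E0.4563
G1 X-8.92 Y-1.17 E0.5003

At z = 0.8 mm: the r=9 cylinder contributes a regular 16-gon of circumradius 9; the r=12 cylinder at (10, -2) contributes a regular 16-gon of circumradius 12; the cube at (-4, 7.5) is present — its section is the full 13×26.5 rectangle; the cylinder at (3.5, 5.5): section is a regular 16-gon, circumradius r=9.5; Subtracting the remaining from the first: starting from the r=9 cylinder, the r=12 cylinder at (10, -2) partially overlaps it — only the 131.69 mm² overlap (of its 440.85 mm²) is removed, clipping the outline; the 13×26.5 cube at (-4, 7.5) partially overlaps it — only the 8.38 mm² overlap (of its 344.50 mm²) is removed, clipping the outline; the r=9.5 cylinder at (3.5, 5.5) partially overlaps it — only the 43.11 mm² overlap (of its 276.30 mm²) is removed, clipping the outline — 1 connected region; (rotated 30° about Z; rotation is an isometry so areas/perimeters/island counts are preserved). The outline is a single polygon with 14 vertices. Extrusion per mm of travel: 0.4 × 0.2 / (π × 1.425²) = 0.012540. Accumulating E over each segment gives final E = 0.5003.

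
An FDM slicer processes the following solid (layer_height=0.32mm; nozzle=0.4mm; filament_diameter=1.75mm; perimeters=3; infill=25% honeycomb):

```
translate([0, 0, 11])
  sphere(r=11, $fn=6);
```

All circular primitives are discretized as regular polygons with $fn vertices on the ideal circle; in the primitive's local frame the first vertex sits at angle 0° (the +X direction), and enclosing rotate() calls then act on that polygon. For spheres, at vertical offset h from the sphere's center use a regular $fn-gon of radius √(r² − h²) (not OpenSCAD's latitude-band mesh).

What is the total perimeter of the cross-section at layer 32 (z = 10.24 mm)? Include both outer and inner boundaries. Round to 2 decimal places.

At z = 10.24 mm: the r=11 sphere slices to a regular 6-gon of circumradius 10.974 (√(r²−h²) with h=0.76 from center) (perimeter = 2·6·10.974·sin(180°/6) = 65.84 mm). Overall, the cross-section is a single solid region. Total boundary length (outer) = 65.84 mm.

65.84 mm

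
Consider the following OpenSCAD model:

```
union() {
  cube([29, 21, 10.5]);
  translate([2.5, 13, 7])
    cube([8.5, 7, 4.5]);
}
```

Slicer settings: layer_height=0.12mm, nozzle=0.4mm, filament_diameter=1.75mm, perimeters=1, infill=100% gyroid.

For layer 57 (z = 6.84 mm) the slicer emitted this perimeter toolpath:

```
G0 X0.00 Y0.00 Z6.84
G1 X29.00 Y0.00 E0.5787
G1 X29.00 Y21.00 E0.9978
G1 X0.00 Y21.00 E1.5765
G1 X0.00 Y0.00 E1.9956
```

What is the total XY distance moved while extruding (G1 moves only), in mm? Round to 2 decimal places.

Sum the Euclidean lengths of each G1 segment: total = 100.00 mm.

100.00 mm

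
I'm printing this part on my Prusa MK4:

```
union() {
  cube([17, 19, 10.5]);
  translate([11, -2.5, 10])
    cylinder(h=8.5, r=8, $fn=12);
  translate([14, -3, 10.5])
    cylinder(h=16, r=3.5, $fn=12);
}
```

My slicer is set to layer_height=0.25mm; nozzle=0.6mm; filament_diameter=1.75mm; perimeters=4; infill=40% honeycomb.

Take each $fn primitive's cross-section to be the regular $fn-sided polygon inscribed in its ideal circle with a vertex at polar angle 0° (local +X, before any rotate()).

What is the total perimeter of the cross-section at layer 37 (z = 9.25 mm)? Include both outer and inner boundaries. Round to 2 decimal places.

At z = 9.25 mm: the 17×19 cube contributes its full rectangle (perimeter 72.00 mm); the cylinder at (11, -2.5) is not intersected at this z (z outside [10, 18.5]); the cylinder at (14, -3) is not intersected at this z (z outside [10.5, 26.5]); Merging all regions: only the 17×19 cube is present, so the union is just that shape — boundary = 72.00 mm. Overall, the cross-section is a single solid region. Total boundary length (outer) = 72.00 mm.

72.00 mm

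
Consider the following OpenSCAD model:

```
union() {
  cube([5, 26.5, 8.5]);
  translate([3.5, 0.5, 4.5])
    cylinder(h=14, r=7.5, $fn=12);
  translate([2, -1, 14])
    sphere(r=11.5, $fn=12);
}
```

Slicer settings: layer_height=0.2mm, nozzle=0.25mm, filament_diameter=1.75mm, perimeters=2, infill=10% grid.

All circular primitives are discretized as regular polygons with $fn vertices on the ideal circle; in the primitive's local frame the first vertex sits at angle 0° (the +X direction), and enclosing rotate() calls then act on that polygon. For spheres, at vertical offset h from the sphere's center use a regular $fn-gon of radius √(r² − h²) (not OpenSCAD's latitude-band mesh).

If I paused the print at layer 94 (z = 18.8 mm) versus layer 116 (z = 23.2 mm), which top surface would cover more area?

layer 94 (z = 18.8 mm)

Layer 94 (z = 18.8): the cube does not reach this height (z outside [0, 8.5]); the cylinder at (3.5, 0.5) is absent (z outside [4.5, 18.5]); the sphere at (2, -1): section is a regular 12-gon, circumradius = √(r²−h²) = √(11.5²−4.8²) = 10.450 (area = (12/2)·10.450²·sin(360°/12) = 327.63 mm²); Combining (union): only the r=11.5 sphere at (2, -1) is present, so the union is just that shape — area = 327.63 mm². So its area = 327.63 mm². Layer 116 (z = 23.2): the cube does not reach this height (z outside [0, 8.5]); the cylinder at (3.5, 0.5) is not intersected at this z (z outside [4.5, 18.5]); the sphere at (2, -1): section is a regular 12-gon, circumradius = √(r²−h²) = √(11.5²−9.2²) = 6.900 (area = (12/2)·6.900²·sin(360°/12) = 142.83 mm²); Merging all regions: only the r=11.5 sphere at (2, -1) is present, so the union is just that shape — area = 142.83 mm². So its area = 142.83 mm². Layer 94 is larger (327.63 vs 142.83 mm²).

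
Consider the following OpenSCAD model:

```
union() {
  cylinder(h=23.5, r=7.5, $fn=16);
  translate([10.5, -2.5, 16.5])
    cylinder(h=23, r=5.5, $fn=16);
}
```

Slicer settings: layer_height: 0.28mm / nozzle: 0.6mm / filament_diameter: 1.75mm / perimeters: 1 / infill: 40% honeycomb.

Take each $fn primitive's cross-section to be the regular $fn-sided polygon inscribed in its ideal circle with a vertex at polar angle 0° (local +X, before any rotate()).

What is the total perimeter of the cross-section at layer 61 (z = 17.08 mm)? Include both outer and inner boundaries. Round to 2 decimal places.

At z = 17.08 mm: the cylinder: section is a regular 16-gon, circumradius r=7.5 (perimeter = 2·16·7.500·sin(180°/16) = 46.82 mm); the r=5.5 cylinder at (10.5, -2.5) gives a regular 16-gon of circumradius 5.5 (constant along its height) (perimeter = 2·16·5.500·sin(180°/16) = 34.34 mm); Combining (union): the regions partially overlap (shared area 9.44 mm²), so the edge portions inside another operand are dropped and the merged outline is re-measured after clipping — boundary = 66.64 mm. Overall, the cross-section is a single solid region. Total boundary length (outer) = 66.64 mm.

66.64 mm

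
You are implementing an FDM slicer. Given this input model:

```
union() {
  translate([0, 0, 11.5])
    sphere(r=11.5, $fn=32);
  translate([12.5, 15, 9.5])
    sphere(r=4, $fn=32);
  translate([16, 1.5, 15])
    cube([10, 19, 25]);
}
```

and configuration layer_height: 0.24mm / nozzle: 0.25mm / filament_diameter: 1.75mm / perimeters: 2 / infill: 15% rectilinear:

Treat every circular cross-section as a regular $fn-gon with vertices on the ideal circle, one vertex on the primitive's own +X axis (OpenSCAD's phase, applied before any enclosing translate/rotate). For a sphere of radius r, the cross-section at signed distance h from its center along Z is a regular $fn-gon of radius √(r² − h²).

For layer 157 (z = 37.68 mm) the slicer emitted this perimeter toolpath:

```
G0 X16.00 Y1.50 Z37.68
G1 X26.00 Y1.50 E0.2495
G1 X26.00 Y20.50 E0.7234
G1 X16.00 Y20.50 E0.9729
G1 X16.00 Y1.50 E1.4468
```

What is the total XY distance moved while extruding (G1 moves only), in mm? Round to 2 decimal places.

58.00 mm

Sum the Euclidean lengths of each G1 segment: total = 58.00 mm.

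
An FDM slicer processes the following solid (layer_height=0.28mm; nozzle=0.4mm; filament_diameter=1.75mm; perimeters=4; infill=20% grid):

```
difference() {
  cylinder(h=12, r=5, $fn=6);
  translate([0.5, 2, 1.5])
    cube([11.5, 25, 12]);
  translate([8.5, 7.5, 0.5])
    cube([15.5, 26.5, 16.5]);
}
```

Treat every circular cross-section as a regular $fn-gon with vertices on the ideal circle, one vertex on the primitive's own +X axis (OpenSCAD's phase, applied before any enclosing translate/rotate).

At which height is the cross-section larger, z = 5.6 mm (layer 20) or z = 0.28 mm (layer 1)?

layer 1 (z = 0.28 mm)

Layer 20 (z = 5.6): the r=5 cylinder gives a regular 6-gon of circumradius 5 (constant along its height) (area = (6/2)·5.000²·sin(360°/6) = 64.95 mm²); the cube at (0.5, 2) is present — its section is the full 11.5×25 rectangle (area 287.50 mm²); the 15.5×26.5 cube at (8.5, 7.5) contributes its full rectangle (area 410.75 mm²); Subtracting the remaining from the first: starting from the r=5 cylinder (64.95 mm²), the 11.5×25 cube at (0.5, 2) partially overlaps it — only the 6.23 mm² overlap (of its 287.50 mm²) is removed, clipping the outline; the 15.5×26.5 cube at (8.5, 7.5) misses the remaining region (no effect) — area = 58.72 mm². So its area = 58.72 mm². Layer 1 (z = 0.28): the cylinder: section is a regular 6-gon, circumradius r=5 (area = (6/2)·5.000²·sin(360°/6) = 64.95 mm²); the cube at (0.5, 2) does not reach this height (z outside [1.5, 13.5]); the cube at (8.5, 7.5) is absent (z outside [0.5, 17]); After the difference (first − rest): none of the subtracted shapes is present at this height, so the r=5 cylinder is unchanged — area = 64.95 mm². So its area = 64.95 mm². Layer 1 is larger (64.95 vs 58.72 mm²).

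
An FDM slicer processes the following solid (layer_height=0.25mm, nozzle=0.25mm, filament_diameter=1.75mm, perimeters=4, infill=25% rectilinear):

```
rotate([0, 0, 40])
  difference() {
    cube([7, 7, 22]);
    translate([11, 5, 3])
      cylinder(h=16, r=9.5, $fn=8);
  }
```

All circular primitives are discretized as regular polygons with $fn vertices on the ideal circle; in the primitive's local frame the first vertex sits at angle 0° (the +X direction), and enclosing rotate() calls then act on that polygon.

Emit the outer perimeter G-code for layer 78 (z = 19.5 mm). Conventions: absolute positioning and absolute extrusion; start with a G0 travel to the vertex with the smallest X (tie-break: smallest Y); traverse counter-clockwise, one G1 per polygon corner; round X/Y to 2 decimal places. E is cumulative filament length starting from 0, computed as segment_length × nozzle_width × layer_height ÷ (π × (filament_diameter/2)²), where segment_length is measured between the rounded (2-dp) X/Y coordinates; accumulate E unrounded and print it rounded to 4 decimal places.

G0 X-4.50 Y5.36 Z19.50
G1 X0.00 Y0.00 E0.1819
G1 X5.36 Y4.50 E0.3637
G1 X0.86 Y9.86 E0.5456
G1 X-4.50 Y5.36 E0.7274

At z = 19.5 mm: the cube is present — its section is the full 7×7 rectangle; the cylinder at (11, 5) is not intersected at this z (z outside [3, 19]); Subtracting the remaining from the first: none of the subtracted shapes is present at this height, so the 7×7 cube is unchanged — 1 connected region; (whole slice rotated 40° about Z — lengths, areas and connectivity unchanged). The outline is a single polygon with 4 vertices. Extrusion per mm of travel: 0.25 × 0.25 / (π × 0.875²) = 0.025984. Accumulating E over each segment gives final E = 0.7274.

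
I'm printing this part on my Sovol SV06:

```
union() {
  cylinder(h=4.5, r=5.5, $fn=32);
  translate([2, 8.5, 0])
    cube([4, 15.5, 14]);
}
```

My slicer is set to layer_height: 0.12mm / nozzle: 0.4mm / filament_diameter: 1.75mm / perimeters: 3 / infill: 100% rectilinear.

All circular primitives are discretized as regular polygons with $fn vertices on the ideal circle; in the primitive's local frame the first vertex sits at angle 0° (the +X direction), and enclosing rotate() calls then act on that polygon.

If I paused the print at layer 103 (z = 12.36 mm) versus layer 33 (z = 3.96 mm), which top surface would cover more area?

layer 33 (z = 3.96 mm)

Layer 103 (z = 12.36): the cylinder is absent (z outside [0, 4.5]); the cube at (2, 8.5) (footprint 4×15.5) is included at this height (area 62.00 mm²); Taking the union: only the 4×15.5 cube at (2, 8.5) is present, so the union is just that shape — area = 62.00 mm². So its area = 62.00 mm². Layer 33 (z = 3.96): the r=5.5 cylinder gives a regular 32-gon of circumradius 5.5 (constant along its height) (area = (32/2)·5.500²·sin(360°/32) = 94.42 mm²); the 4×15.5 cube at (2, 8.5) contributes its full rectangle (area 62.00 mm²); Merging all regions: the 2 present regions are separate (no shared area or edge), so areas and boundary lengths simply add and each stays a separate island — area = 156.42 mm². So its area = 156.42 mm². Layer 33 is larger (156.42 vs 62.00 mm²).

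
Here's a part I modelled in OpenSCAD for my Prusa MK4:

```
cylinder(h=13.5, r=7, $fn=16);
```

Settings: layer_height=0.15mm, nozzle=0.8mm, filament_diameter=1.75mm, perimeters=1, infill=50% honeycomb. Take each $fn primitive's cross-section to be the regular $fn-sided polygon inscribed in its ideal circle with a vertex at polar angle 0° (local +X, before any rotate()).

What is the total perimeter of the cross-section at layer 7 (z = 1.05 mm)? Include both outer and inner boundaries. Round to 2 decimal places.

At z = 1.05 mm: the cylinder: section is a regular 16-gon, circumradius r=7 (perimeter = 2·16·7.000·sin(180°/16) = 43.70 mm). Overall, the cross-section is a single solid region. Total boundary length (outer) = 43.70 mm.

43.70 mm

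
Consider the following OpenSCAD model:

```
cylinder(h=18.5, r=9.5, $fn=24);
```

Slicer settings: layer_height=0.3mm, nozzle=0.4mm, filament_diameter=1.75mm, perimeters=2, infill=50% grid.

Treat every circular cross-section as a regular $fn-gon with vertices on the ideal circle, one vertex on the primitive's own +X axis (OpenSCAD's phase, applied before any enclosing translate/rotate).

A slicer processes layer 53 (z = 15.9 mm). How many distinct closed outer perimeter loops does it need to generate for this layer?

At z = 15.9 mm: the cylinder: section is a regular 24-gon, circumradius r=9.5. The result has 1 disconnected region.

1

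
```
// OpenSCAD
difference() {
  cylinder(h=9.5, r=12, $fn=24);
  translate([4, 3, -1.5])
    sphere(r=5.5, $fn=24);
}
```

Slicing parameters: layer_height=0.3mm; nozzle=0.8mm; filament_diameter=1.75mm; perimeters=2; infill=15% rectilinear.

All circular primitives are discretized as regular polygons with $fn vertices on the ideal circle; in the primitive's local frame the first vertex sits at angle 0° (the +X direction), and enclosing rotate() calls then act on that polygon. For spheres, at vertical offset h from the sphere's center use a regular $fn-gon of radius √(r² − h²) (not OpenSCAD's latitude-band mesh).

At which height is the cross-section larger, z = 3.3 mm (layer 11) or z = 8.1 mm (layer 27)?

Layer 11 (z = 3.3): the r=12 cylinder gives a regular 24-gon of circumradius 12 (constant along its height) (area = (24/2)·12.000²·sin(360°/24) = 447.24 mm²); the r=5.5 sphere at (4, 3) contributes a regular 24-gon of circumradius √(5.5²−4.8²) = 2.685 (area = (24/2)·2.685²·sin(360°/24) = 22.39 mm²); Subtracting the remaining from the first: starting from the r=12 cylinder (447.24 mm²), the r=5.5 sphere at (4, 3) lies wholly inside it (removes its full 22.39 mm² and its 16.82 mm outline becomes a hole wall) — area = 424.85 mm². So its area = 424.85 mm². Layer 27 (z = 8.1): the r=12 cylinder gives a regular 24-gon of circumradius 12 (constant along its height) (area = (24/2)·12.000²·sin(360°/24) = 447.24 mm²); the sphere at (4, 3) is not intersected at this z (|z−center|=9.600 > r=5.5); Subtracting the remaining from the first: none of the subtracted shapes is present at this height, so the r=12 cylinder is unchanged — area = 447.24 mm². So its area = 447.24 mm². Layer 27 is larger (447.24 vs 424.85 mm²).

layer 27 (z = 8.1 mm)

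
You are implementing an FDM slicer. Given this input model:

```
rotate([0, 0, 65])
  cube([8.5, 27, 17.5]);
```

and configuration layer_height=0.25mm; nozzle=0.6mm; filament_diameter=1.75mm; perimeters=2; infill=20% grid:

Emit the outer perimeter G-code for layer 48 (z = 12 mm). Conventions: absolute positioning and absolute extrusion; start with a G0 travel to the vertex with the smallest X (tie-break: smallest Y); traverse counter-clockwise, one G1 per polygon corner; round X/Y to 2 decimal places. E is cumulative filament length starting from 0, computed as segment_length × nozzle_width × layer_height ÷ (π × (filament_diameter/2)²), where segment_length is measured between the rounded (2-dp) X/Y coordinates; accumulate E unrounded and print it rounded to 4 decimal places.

G0 X-24.47 Y11.41 Z12.00
G1 X0.00 Y0.00 E1.6838
G1 X3.59 Y7.70 E2.2136
G1 X-20.88 Y19.11 E3.8973
G1 X-24.47 Y11.41 E4.4272

At z = 12 mm: the cube (footprint 8.5×27) is included at this height; (whole slice rotated 65° about Z — lengths, areas and connectivity unchanged). The outline is a single polygon with 4 vertices. Extrusion per mm of travel: 0.6 × 0.25 / (π × 0.875²) = 0.062363. Accumulating E over each segment gives final E = 4.4272.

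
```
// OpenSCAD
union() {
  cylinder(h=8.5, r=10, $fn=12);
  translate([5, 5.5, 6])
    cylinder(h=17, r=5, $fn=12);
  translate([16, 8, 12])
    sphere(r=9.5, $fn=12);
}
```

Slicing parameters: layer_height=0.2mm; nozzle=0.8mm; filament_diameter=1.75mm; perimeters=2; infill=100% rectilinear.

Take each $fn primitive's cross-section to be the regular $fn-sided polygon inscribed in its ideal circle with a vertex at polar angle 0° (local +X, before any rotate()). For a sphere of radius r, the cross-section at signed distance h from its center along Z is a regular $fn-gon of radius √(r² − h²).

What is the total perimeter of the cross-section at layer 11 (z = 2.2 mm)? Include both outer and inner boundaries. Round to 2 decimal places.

At z = 2.2 mm: the cylinder: section is a regular 12-gon, circumradius r=10 (perimeter = 2·12·10.000·sin(180°/12) = 62.12 mm); the cylinder at (5, 5.5) does not reach this height (z outside [6, 23]); the sphere at (16, 8) is not intersected at this z (|z−center|=9.800 > r=9.5); Combining (union): only the r=10 cylinder is present, so the union is just that shape — boundary = 62.12 mm. Overall, the cross-section is a single solid region. Total boundary length (outer) = 62.12 mm.

62.12 mm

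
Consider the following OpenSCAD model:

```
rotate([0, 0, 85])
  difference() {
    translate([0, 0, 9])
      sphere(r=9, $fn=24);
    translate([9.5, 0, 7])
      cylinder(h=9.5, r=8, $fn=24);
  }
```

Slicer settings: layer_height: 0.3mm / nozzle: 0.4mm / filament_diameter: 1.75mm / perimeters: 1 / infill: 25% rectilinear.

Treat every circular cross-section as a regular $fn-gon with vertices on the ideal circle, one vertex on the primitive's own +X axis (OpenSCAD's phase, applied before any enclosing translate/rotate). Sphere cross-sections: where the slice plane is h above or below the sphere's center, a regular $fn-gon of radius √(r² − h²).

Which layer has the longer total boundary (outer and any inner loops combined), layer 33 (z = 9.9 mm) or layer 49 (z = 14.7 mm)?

layer 33 (z = 9.9 mm)

Layer 33 (z = 9.9): the r=9 sphere slices to a regular 24-gon of circumradius 8.955 (√(r²−h²) with h=0.9 from center) (perimeter = 2·24·8.955·sin(180°/24) = 56.10 mm); the r=8 cylinder at (9.5, 0) contributes a regular 24-gon of circumradius 8 (perimeter = 2·24·8.000·sin(180°/24) = 50.12 mm); Subtracting the remaining from the first: starting from the r=9 sphere, the r=8 cylinder at (9.5, 0) partially overlaps it — only the 71.78 mm² overlap (of its 198.77 mm²) is removed, clipping the outline — boundary = 56.86 mm; (rotated 85° about Z; rotation is an isometry so areas/perimeters/island counts are preserved). So its perimeter = 56.86 mm. Layer 49 (z = 14.7): the r=9 sphere slices to a regular 24-gon of circumradius 6.965 (√(r²−h²) with h=5.7 from center) (perimeter = 2·24·6.965·sin(180°/24) = 43.64 mm); the r=8 cylinder at (9.5, 0) gives a regular 24-gon of circumradius 8 (constant along its height) (perimeter = 2·24·8.000·sin(180°/24) = 50.12 mm); Subtracting the remaining from the first: starting from the r=9 sphere, the r=8 cylinder at (9.5, 0) partially overlaps it — only the 42.65 mm² overlap (of its 198.77 mm²) is removed, clipping the outline — boundary = 42.85 mm; (rotated 85° about Z; rotation is an isometry so areas/perimeters/island counts are preserved). So its perimeter = 42.85 mm. Layer 33 is larger (56.86 vs 42.85 mm).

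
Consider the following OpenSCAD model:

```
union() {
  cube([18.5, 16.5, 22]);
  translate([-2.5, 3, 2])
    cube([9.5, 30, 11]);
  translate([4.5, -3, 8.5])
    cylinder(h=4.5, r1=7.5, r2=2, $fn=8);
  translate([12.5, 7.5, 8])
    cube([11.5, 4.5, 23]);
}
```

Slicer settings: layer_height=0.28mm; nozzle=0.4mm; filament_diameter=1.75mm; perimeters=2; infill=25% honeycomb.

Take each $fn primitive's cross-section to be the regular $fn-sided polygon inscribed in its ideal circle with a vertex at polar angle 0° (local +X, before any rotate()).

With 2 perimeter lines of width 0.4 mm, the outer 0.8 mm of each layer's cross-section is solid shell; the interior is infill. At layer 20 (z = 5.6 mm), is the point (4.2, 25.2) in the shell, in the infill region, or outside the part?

At z = 5.6 mm: the cube is present — its section is the full 18.5×16.5 rectangle; the 9.5×30 cube at (-2.5, 3) contributes its full rectangle; the cone at (4.5, -3) does not reach this height (z outside [8.5, 13]); the cube at (12.5, 7.5) is absent (z outside [8, 31]); Taking the union: the regions partially overlap (shared area 94.50 mm²), so overlapping operands fuse into one piece — 1 connected region. Overall, the cross-section is a single solid region. The nearest boundary edge runs (7.00, 33.00)→(7.00, 16.50); distance from the point to it = 2.80 mm. The point is inside the cross-section and 2.80 mm from the nearest boundary — more than the 0.8 mm shell width (2 × 0.4), so it's in the infill interior.

infill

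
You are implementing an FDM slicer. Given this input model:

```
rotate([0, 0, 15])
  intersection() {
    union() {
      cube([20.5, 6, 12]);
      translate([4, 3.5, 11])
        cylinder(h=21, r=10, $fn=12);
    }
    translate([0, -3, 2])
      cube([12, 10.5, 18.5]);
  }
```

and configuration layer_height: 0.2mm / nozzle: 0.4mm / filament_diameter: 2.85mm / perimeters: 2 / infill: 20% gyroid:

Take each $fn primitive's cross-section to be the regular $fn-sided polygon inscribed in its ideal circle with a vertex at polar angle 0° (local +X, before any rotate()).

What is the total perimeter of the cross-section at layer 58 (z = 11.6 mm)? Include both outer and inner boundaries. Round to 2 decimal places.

44.51 mm

At z = 11.6 mm: the cube (footprint 20.5×6) is included at this height (perimeter 53.00 mm); the r=10 cylinder at (4, 3.5) contributes a regular 12-gon of circumradius 10 (perimeter = 2·12·10.000·sin(180°/12) = 62.12 mm); Combining (union): the regions partially overlap (shared area 81.52 mm²), so the edge portions inside another operand are dropped and the merged outline is re-measured after clipping — boundary = 76.51 mm; the cube at (0, -3) is present — its section is the full 12×10.5 rectangle (perimeter 45.00 mm); After intersecting: the 12×10.5 cube at (0, -3) partially overlaps that combined region; clipping to the common part keeps 125.65 mm² — boundary = 44.51 mm; (rotated 15° about Z; rotation is an isometry so areas/perimeters/island counts are preserved). Overall, the cross-section is a single solid region. Total boundary length (outer) = 44.51 mm.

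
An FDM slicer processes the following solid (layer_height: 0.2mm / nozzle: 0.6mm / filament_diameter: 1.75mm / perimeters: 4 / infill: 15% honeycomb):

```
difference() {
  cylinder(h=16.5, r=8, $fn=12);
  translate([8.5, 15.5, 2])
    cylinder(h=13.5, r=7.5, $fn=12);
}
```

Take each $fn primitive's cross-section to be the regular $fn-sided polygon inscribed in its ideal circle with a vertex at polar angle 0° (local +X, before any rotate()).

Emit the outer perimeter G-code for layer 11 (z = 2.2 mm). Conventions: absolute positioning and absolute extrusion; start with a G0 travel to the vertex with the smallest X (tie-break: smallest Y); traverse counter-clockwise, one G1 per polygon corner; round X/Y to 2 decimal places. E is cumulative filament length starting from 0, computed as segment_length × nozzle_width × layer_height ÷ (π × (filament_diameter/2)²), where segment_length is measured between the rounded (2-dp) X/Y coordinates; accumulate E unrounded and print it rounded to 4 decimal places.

At z = 2.2 mm: the r=8 cylinder contributes a regular 12-gon of circumradius 8; the cylinder at (8.5, 15.5): section is a regular 12-gon, circumradius r=7.5; After the difference (first − rest): starting from the r=8 cylinder, the r=7.5 cylinder at (8.5, 15.5) misses the remaining region (no effect) — 1 connected region. The outline is a single polygon with 12 vertices. Extrusion per mm of travel: 0.6 × 0.2 / (π × 0.875²) = 0.049890. Accumulating E over each segment gives final E = 2.4795.

G0 X-8.00 Y0.00 Z2.20
G1 X-6.93 Y-4.00 E0.2066
G1 X-4.00 Y-6.93 E0.4133
G1 X0.00 Y-8.00 E0.6199
G1 X4.00 Y-6.93 E0.8265
G1 X6.93 Y-4.00 E1.0332
G1 X8.00 Y0.00 E1.2398
G1 X6.93 Y4.00 E1.4463
G1 X4.00 Y6.93 E1.6531
G1 X0.00 Y8.00 E1.8596
G1 X-4.00 Y6.93 E2.0662
G1 X-6.93 Y4.00 E2.2730
G1 X-8.00 Y0.00 E2.4795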